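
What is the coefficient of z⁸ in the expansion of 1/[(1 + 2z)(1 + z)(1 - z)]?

Partial fractions give a closed form: a_n = (4/3)·(-2)^n + (-1/2)·(-1)^n + (1/6)·1^n.
At n = 8: a_8 = 341.

341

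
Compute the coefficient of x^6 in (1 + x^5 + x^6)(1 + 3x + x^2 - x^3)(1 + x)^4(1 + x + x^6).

(1 + x^5 + x^6) has coefficients 1,0,0,0,0,1,1 for degrees 0…6.
(1 + 3x + x^2 - x^3) has coefficients 1,3,1,-1,0,0,0 for degrees 0…6.
Multiplying by (1 + x)^4 gives running coefficients 1,7,19,25,15,1,-3 for degrees 0…6.
Finally multiplying by (1 + x + x^6), the product of all factors after the first has coefficients 1,8,26,44,40,16,-1 for degrees 0…6.
[x^6] = 1·(-1) + 1·8 + 1·1 = 8.

8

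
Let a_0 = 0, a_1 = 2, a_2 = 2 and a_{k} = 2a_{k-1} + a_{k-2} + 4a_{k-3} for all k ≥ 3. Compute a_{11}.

30694

The ordinary generating function has denominator 1 - 2y - y^2 - 4y^3.
Iterating the recurrence: a_0,…,a_{11} = 0, 2, 2, 6, 22, 58, 162, 470, 1334, 3786, 10786, 30694.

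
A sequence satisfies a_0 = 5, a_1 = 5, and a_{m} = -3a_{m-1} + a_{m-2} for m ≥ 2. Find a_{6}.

-1255

The ordinary generating function has denominator 1 + 3z - z^2.
Iterating the recurrence: a_0,…,a_{6} = 5, 5, -10, 35, -115, 380, -1255.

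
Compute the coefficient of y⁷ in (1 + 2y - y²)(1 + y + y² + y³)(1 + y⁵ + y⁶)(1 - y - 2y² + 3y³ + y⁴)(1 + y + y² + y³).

25

(1 + 2y - y²) has coefficients 1,2,-1 for degrees 0…2.
(1 + y + y² + y³) has coefficients 1,1,1,1,0,0,0,0 for degrees 0…7.
Multiplying by (1 + y⁵ + y⁶) gives running coefficients 1,1,1,1,0,1,2,2 for degrees 0…7.
Multiplying by (1 - y - 2y² + 3y³ + y⁴) gives running coefficients 1,0,-2,1,1,3,5,-1 for degrees 0…7.
Finally multiplying by (1 + y + y² + y³), the product of all factors after the first has coefficients 1,1,-1,0,0,3,10,8 for degrees 0…7.
[y⁷] = 1·8 + 2·10 − 1·3 = 25.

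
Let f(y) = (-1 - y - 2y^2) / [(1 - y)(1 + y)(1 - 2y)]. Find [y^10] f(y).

Partial fractions give a closed form: a_n = (2)·1^n + (-1/3)·(-1)^n + (-8/3)·2^n.
At n = 10: a_10 = -2729.

-2729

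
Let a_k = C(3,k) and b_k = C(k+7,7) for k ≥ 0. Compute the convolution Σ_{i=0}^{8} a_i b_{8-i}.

This is [x^8] in the product of the two ordinary generating functions.
Σ = 1·6435 + 3·3432 + 3·1716 + 1·792 + 0·330 + 0·120 + 0·36 + 0·8 + 0·1 = 22671.

22671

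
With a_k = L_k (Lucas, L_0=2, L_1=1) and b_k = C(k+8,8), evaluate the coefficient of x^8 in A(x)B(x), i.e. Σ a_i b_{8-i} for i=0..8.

The convolution is the x^8 coefficient of A(x)B(x).
Σ = 2·12870 + 1·6435 + 3·3003 + 4·1287 + 7·495 + 11·165 + 18·45 + 29·9 + 47·1 = 52730.

52730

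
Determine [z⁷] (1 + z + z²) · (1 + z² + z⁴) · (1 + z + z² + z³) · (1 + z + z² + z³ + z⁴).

26

(1 + z + z²) has coefficients 1,1,1 for degrees 0…2.
(1 + z² + z⁴) has coefficients 1,0,1,0,1,0,0,0 for degrees 0…7.
Multiplying by (1 + z + z² + z³) gives running coefficients 1,1,2,2,2,2,1,1 for degrees 0…7.
Finally multiplying by (1 + z + z² + z³ + z⁴), the product of all factors after the first has coefficients 1,2,4,6,8,9,9,8 for degrees 0…7.
[z⁷] = 1·8 + 1·9 + 1·9 = 26.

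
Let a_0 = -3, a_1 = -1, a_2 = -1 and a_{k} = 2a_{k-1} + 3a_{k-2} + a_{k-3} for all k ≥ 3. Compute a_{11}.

-54940

The ordinary generating function has denominator 1 - 2z - 3z^2 - z^3.
Iterating the recurrence: a_0,…,a_{11} = -3, -1, -1, -8, -20, -65, -198, -611, -1881, -5793, -17840, -54940.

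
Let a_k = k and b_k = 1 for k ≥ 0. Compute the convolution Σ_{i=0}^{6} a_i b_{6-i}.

21

Write out a_i and b_{6-i} for i = 0,…,6 and sum the products.
Σ = 0·1 + 1·1 + 2·1 + 3·1 + 4·1 + 5·1 + 6·1 = 21.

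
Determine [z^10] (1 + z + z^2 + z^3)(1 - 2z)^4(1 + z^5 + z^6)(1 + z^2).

10

(1 + z + z^2 + z^3) has coefficients 1,1,1,1 for degrees 0…3.
(1 - 2z)^4 has coefficients 1,-8,24,-32,16,0,0,0,0,0,0 for degrees 0…10.
Multiplying by (1 + z^5 + z^6) gives running coefficients 1,-8,24,-32,16,1,-7,16,-8,-16,16 for degrees 0…10.
Finally multiplying by (1 + z^2), the product of all factors after the first has coefficients 1,-8,25,-40,40,-31,9,17,-15,0,8 for degrees 0…10.
[z^10] = 1·8 + 1·0 + 1·(-15) + 1·17 = 10.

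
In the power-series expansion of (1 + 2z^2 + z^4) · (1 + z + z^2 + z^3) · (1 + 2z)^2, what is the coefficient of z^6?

(1 + 2z^2 + z^4) has coefficients 1,0,2,0,1 for degrees 0…4.
(1 + z + z^2 + z^3) has coefficients 1,1,1,1,0,0,0 for degrees 0…6.
Finally multiplying by (1 + 2z)^2, the product of all factors after the first has coefficients 1,5,9,9,8,4,0 for degrees 0…6.
[z^6] = 1·0 + 2·8 + 1·9 = 25.

25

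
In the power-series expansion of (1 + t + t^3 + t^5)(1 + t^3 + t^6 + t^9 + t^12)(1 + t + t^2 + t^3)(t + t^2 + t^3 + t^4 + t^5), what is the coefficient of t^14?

(1 + t + t^3 + t^5) has coefficients 1,1,0,1,0,1 for degrees 0…5.
(1 + t^3 + t^6 + t^9 + t^12) has coefficients 1,0,0,1,0,0,1,0,0,1,0,0,1,0,0 for degrees 0…14.
Multiplying by (1 + t + t^2 + t^3) gives running coefficients 1,1,1,2,1,1,2,1,1,2,1,1,2,1,1 for degrees 0…14.
Finally multiplying by (t + t^2 + t^3 + t^4 + t^5), the product of all factors after the first has coefficients 0,1,2,3,5,6,6,7,7,6,7,7,6,7,7 for degrees 0…14.
[t^14] = 1·7 + 1·7 + 1·7 + 1·6 = 27.

27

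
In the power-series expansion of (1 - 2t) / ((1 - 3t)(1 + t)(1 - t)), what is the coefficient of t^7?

820

The denominator gives the recurrence a_n = 3a_(n−1) + a_(n−2) − 3a_(n−3) for n ≥ 3; the numerator fixes a_0 = 1, a_1 = 1, a_2 = 4.
Iterating: 1, 1, 4, 10, 31, 91, 274, 820, so a_7 = 820.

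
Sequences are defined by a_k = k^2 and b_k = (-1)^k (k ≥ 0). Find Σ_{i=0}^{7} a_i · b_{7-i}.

This is [x^7] in the product of the two ordinary generating functions.
Σ = 0·(-1) + 1·1 + 4·(-1) + 9·1 + 16·(-1) + 25·1 + 36·(-1) + 49·1 = 28.

28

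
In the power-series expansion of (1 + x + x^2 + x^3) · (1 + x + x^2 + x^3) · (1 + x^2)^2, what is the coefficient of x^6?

(1 + x + x^2 + x^3) has coefficients 1,1,1,1 for degrees 0…3.
(1 + x + x^2 + x^3) has coefficients 1,1,1,1,0,0,0 for degrees 0…6.
Finally multiplying by (1 + x^2)^2, the product of all factors after the first has coefficients 1,1,3,3,3,3,1 for degrees 0…6.
[x^6] = 1·1 + 1·3 + 1·3 + 1·3 = 10.

10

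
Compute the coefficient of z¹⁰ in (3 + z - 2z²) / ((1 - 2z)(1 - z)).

The denominator gives the recurrence a_n = 3a_(n−1) − 2a_(n−2) for n ≥ 3; the numerator fixes a_0 = 3, a_1 = 10, a_2 = 22.
Iterating: 3, 10, 22, 46, 94, 190, 382, 766, 1534, 3070, 6142, so a_10 = 6142.

6142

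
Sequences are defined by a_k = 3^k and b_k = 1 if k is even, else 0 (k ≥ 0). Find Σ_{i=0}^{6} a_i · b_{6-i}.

820

The convolution is the x^6 coefficient of A(x)B(x).
Σ = 1·1 + 3·0 + 9·1 + 27·0 + 81·1 + 243·0 + 729·1 = 820.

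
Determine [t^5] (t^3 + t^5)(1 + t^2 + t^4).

(t^3 + t^5) has coefficients 0,0,0,1,0,1 for degrees 0…5.
(1 + t^2 + t^4) has coefficients 1,0,1,0,1,0 for degrees 0…5.
[t^5] = 1·1 + 1·1 = 2.

2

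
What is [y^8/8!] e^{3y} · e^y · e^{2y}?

The EGF product rule gives c_8 = Σ_{k_1+k_2+k_3=8} C(8; k_1,k_2,k_3) · ∏ g_i(k_i), where e^{3y} gives (3)^k; e^y gives (1)^k; e^{2y} gives (2)^k.
g_1(k) for k = 0…8: 1, 3, 9, 27, 81, 243, 729, 2187, 6561.
g_2(k) for k = 0…8: 1, 1, 1, 1, 1, 1, 1, 1, 1.
g_3(k) for k = 0…8: 1, 2, 4, 8, 16, 32, 64, 128, 256.
First combine the last two factors: h(k) = Σ_j C(k,j)·g_2(j)·g_3(k−j) for k = 0…8: 1, 3, 9, 27, 81, 243, 729, 2187, 6561.
c_8 = Σ_k C(8,k)·g_1(k)·h(8−k) = 1·1·6561 + 8·3·2187 + 28·9·729 + 56·27·243 + 70·81·81 + 56·243·27 + 28·729·9 + 8·2187·3 + 1·6561·1 = 6561 + 52488 + 183708 + 367416 + 459270 + 367416 + 183708 + 52488 + 6561 = 1679616.

1679616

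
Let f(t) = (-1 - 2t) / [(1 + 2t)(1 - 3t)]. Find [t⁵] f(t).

-243

The denominator gives the recurrence a_n = a_(n−1) + 6a_(n−2) for n ≥ 2; the numerator fixes a_0 = -1, a_1 = -3.
Iterating: -1, -3, -9, -27, -81, -243, so a_5 = -243.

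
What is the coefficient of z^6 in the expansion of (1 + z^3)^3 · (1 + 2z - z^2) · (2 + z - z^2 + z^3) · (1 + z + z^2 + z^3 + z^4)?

17

(1 + z^3)^3 has coefficients 1,0,0,3,0,0,3 for degrees 0…6.
(1 + 2z - z^2) has coefficients 1,2,-1,0,0,0,0 for degrees 0…6.
Multiplying by (2 + z - z^2 + z^3) gives running coefficients 2,5,-1,-2,3,-1,0 for degrees 0…6.
Finally multiplying by (1 + z + z^2 + z^3 + z^4), the product of all factors after the first has coefficients 2,7,6,4,7,4,-1 for degrees 0…6.
[z^6] = 1·(-1) + 3·4 + 3·2 = 17.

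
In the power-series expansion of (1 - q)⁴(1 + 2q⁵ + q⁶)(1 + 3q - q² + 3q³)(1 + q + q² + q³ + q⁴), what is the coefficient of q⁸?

(1 - q)⁴ has coefficients 1,-4,6,-4,1 for degrees 0…4.
(1 + 2q⁵ + q⁶) has coefficients 1,0,0,0,0,2,1,0,0 for degrees 0…8.
Multiplying by (1 + 3q - q² + 3q³) gives running coefficients 1,3,-1,3,0,2,7,1,5 for degrees 0…8.
Finally multiplying by (1 + q + q² + q³ + q⁴), the product of all factors after the first has coefficients 1,4,3,6,6,7,11,13,15 for degrees 0…8.
[q⁸] = 1·15 − 4·13 + 6·11 − 4·7 + 1·6 = 7.

7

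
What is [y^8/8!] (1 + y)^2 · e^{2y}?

5888

The EGF product rule gives c_8 = Σ_{k_1+k_2=8} C(8; k_1,k_2) · ∏ g_i(k_i), where (1+y)^2 gives the falling factorial (2)_k; e^{2y} gives (2)^k.
g_1(k) for k = 0…8: 1, 2, 2, 0, 0, 0, 0, 0, 0.
g_2(k) for k = 0…8: 1, 2, 4, 8, 16, 32, 64, 128, 256.
c_8 = Σ_k C(8,k)·g_1(k)·g_2(8−k) = 1·1·256 + 8·2·128 + 28·2·64 = 256 + 2048 + 3584 = 5888.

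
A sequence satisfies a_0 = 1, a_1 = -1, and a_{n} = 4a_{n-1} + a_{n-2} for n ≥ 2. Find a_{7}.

The ordinary generating function has denominator 1 - 4y - y^2.
Iterating the recurrence: a_0,…,a_{7} = 1, -1, -3, -13, -55, -233, -987, -4181.

-4181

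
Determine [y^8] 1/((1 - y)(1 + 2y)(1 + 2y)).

1593

The denominator gives the recurrence a_n = −3a_(n−1) + 4a_(n−3) for n ≥ 3; the numerator fixes a_0 = 1, a_1 = -3, a_2 = 9.
Iterating: 1, -3, 9, -23, 57, -135, 313, -711, 1593, so a_8 = 1593.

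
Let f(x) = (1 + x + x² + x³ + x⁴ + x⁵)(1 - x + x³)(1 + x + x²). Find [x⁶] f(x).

(1 + x + x² + x³ + x⁴ + x⁵) has coefficients 1,1,1,1,1,1 for degrees 0…5.
(1 - x + x³) has coefficients 1,-1,0,1,0,0,0 for degrees 0…6.
Finally multiplying by (1 + x + x²), the product of all factors after the first has coefficients 1,0,0,0,1,1,0 for degrees 0…6.
[x⁶] = 1·0 + 1·1 + 1·1 + 1·0 + 1·0 + 1·0 = 2.

2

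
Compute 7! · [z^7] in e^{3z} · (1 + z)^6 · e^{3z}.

The EGF product rule gives c_7 = Σ_{k_1+k_2+k_3=7} C(7; k_1,k_2,k_3) · ∏ g_i(k_i), where e^{3z} gives (3)^k; (1+z)^6 gives the falling factorial (6)_k; e^{3z} gives (3)^k.
g_1(k) for k = 0…7: 1, 3, 9, 27, 81, 243, 729, 2187.
g_2(k) for k = 0…7: 1, 6, 30, 120, 360, 720, 720, 0.
g_3(k) for k = 0…7: 1, 3, 9, 27, 81, 243, 729, 2187.
First combine the last two factors: h(k) = Σ_j C(k,j)·g_2(j)·g_3(k−j) for k = 0…7: 1, 9, 75, 579, 4149, 27693, 173007, 1017495.
c_7 = Σ_k C(7,k)·g_1(k)·h(7−k) = 1·1·1017495 + 7·3·173007 + 21·9·27693 + 35·27·4149 + 35·81·579 + 21·243·75 + 7·729·9 + 1·2187·1 = 1017495 + 3633147 + 5233977 + 3920805 + 1641465 + 382725 + 45927 + 2187 = 15877728.

15877728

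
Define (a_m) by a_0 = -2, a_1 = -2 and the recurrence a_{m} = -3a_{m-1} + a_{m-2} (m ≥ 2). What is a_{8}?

The ordinary generating function has denominator 1 + 3q - q^2.
Iterating the recurrence: a_0,…,a_{8} = -2, -2, 4, -14, 46, -152, 502, -1658, 5476.

5476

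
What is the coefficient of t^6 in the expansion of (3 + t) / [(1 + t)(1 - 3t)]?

1823

The denominator gives the recurrence a_n = 2a_(n−1) + 3a_(n−2) for n ≥ 2; the numerator fixes a_0 = 3, a_1 = 7.
Iterating: 3, 7, 23, 67, 203, 607, 1823, so a_6 = 1823.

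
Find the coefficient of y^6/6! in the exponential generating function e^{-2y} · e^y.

1

The EGF product rule gives c_6 = Σ_{k_1+k_2=6} C(6; k_1,k_2) · ∏ g_i(k_i), where e^{-2y} gives (-2)^k; e^y gives (1)^k.
g_1(k) for k = 0…6: 1, -2, 4, -8, 16, -32, 64.
g_2(k) for k = 0…6: 1, 1, 1, 1, 1, 1, 1.
c_6 = Σ_k C(6,k)·g_1(k)·g_2(6−k) = 1·1·1 + 6·(-2)·1 + 15·4·1 + 20·(-8)·1 + 15·16·1 + 6·(-32)·1 + 1·64·1 = 1 − 12 + 60 − 160 + 240 − 192 + 64 = 1.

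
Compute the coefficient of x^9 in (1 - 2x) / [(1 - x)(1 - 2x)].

Partial fractions give a closed form: a_n = (1)·1^n.
At n = 9: a_9 = 1.

1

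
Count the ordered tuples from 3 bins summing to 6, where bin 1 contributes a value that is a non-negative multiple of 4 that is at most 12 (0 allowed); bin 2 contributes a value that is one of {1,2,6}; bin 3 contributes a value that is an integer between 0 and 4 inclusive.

4

The generating function for the choices is (1 + y⁴ + y⁸ + y¹²)·(y + y² + y⁶)·(1 + y + y² + y³ + y⁴); the count is [y⁶].
(1 + y⁴ + y⁸ + y¹²) has coefficients 1,0,0,0,1,0,0 for degrees 0…6.
(y + y² + y⁶) has coefficients 0,1,1,0,0,0,1 for degrees 0…6.
Finally multiplying by (1 + y + y² + y³ + y⁴), the product of all factors after the first has coefficients 0,1,2,2,2,2,2 for degrees 0…6.
[y⁶] = 1·2 + 1·2 = 4.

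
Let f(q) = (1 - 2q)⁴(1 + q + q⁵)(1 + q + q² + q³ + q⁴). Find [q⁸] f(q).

(1 - 2q)⁴ has coefficients 1,-8,24,-32,16 for degrees 0…4.
(1 + q + q⁵) has coefficients 1,1,0,0,0,1,0,0,0 for degrees 0…8.
Finally multiplying by (1 + q + q² + q³ + q⁴), the product of all factors after the first has coefficients 1,2,2,2,2,2,1,1,1 for degrees 0…8.
[q⁸] = 1·1 − 8·1 + 24·1 − 32·2 + 16·2 = -15.

-15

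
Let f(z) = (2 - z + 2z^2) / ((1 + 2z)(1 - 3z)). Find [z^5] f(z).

237

The denominator gives the recurrence a_n = a_(n−1) + 6a_(n−2) for n ≥ 3; the numerator fixes a_0 = 2, a_1 = 1, a_2 = 15.
Iterating: 2, 1, 15, 21, 111, 237, so a_5 = 237.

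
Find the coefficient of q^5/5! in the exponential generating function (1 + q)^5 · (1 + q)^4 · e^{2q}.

72032

The EGF product rule gives c_5 = Σ_{k_1+k_2+k_3=5} C(5; k_1,k_2,k_3) · ∏ g_i(k_i), where (1+q)^5 gives the falling factorial (5)_k; (1+q)^4 gives the falling factorial (4)_k; e^{2q} gives (2)^k.
g_1(k) for k = 0…5: 1, 5, 20, 60, 120, 120.
g_2(k) for k = 0…5: 1, 4, 12, 24, 24, 0.
g_3(k) for k = 0…5: 1, 2, 4, 8, 16, 32.
First combine the last two factors: h(k) = Σ_j C(k,j)·g_2(j)·g_3(k−j) for k = 0…5: 1, 6, 32, 152, 648, 2512.
c_5 = Σ_k C(5,k)·g_1(k)·h(5−k) = 1·1·2512 + 5·5·648 + 10·20·152 + 10·60·32 + 5·120·6 + 1·120·1 = 2512 + 16200 + 30400 + 19200 + 3600 + 120 = 72032.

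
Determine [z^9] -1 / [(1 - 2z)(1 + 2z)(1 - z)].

Partial fractions give a closed form: a_n = (-1)·2^n + (-1/3)·(-2)^n + (1/3)·1^n.
At n = 9: a_9 = -341.

-341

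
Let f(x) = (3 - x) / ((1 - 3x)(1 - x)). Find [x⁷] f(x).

The denominator gives the recurrence a_n = 4a_(n−1) − 3a_(n−2) for n ≥ 2; the numerator fixes a_0 = 3, a_1 = 11.
Iterating: 3, 11, 35, 107, 323, 971, 2915, 8747, so a_7 = 8747.

8747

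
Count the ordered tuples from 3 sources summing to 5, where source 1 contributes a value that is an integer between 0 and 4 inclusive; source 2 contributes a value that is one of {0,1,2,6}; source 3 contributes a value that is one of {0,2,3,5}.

9

The generating function for the choices is (1 + y + y^2 + y^3 + y^4)·(1 + y + y^2 + y^6)·(1 + y^2 + y^3 + y^5); the count is [y^5].
(1 + y + y^2 + y^3 + y^4) has coefficients 1,1,1,1,1 for degrees 0…4.
(1 + y + y^2 + y^6) has coefficients 1,1,1,0,0,0 for degrees 0…5.
Finally multiplying by (1 + y^2 + y^3 + y^5), the product of all factors after the first has coefficients 1,1,2,2,2,2 for degrees 0…5.
[y^5] = 1·2 + 1·2 + 1·2 + 1·2 + 1·1 = 9.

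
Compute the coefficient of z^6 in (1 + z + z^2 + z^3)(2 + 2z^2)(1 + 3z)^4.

888

(1 + z + z^2 + z^3) has coefficients 1,1,1,1 for degrees 0…3.
(2 + 2z^2) has coefficients 2,0,2,0,0,0,0 for degrees 0…6.
Finally multiplying by (1 + 3z)^4, the product of all factors after the first has coefficients 2,24,110,240,270,216,162 for degrees 0…6.
[z^6] = 1·162 + 1·216 + 1·270 + 1·240 = 888.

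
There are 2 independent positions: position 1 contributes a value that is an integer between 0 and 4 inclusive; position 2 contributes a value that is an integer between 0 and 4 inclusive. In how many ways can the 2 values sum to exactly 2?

3

The generating function for the choices is (1 + t + t² + t³ + t⁴)·(1 + t + t² + t³ + t⁴); the count is [t²].
(1 + t + t² + t³ + t⁴) has coefficients 1,1,1 for degrees 0…2.
(1 + t + t² + t³ + t⁴) has coefficients 1,1,1 for degrees 0…2.
[t²] = 1·1 + 1·1 + 1·1 = 3.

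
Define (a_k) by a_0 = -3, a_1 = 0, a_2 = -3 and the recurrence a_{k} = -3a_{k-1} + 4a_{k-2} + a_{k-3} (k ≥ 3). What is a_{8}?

The ordinary generating function has denominator 1 + 3y - 4y^2 - y^3.
Iterating the recurrence: a_0,…,a_{8} = -3, 0, -3, 6, -30, 111, -447, 1755, -6942.

-6942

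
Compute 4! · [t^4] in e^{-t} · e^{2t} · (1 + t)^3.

The EGF product rule gives c_4 = Σ_{k_1+k_2+k_3=4} C(4; k_1,k_2,k_3) · ∏ g_i(k_i), where e^{-t} gives (-1)^k; e^{2t} gives (2)^k; (1+t)^3 gives the falling factorial (3)_k.
g_1(k) for k = 0…4: 1, -1, 1, -1, 1.
g_2(k) for k = 0…4: 1, 2, 4, 8, 16.
g_3(k) for k = 0…4: 1, 3, 6, 6, 0.
First combine the last two factors: h(k) = Σ_j C(k,j)·g_2(j)·g_3(k−j) for k = 0…4: 1, 5, 22, 86, 304.
c_4 = Σ_k C(4,k)·g_1(k)·h(4−k) = 1·1·304 + 4·(-1)·86 + 6·1·22 + 4·(-1)·5 + 1·1·1 = 304 − 344 + 132 − 20 + 1 = 73.

73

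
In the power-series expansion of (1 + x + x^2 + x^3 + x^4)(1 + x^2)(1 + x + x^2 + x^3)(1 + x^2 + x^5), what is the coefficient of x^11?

7

(1 + x + x^2 + x^3 + x^4) has coefficients 1,1,1,1,1 for degrees 0…4.
(1 + x^2) has coefficients 1,0,1,0,0,0,0,0,0,0,0,0 for degrees 0…11.
Multiplying by (1 + x + x^2 + x^3) gives running coefficients 1,1,2,2,1,1,0,0,0,0,0,0 for degrees 0…11.
Finally multiplying by (1 + x^2 + x^5), the product of all factors after the first has coefficients 1,1,3,3,3,4,2,3,2,1,1,0 for degrees 0…11.
[x^11] = 1·0 + 1·1 + 1·1 + 1·2 + 1·3 = 7.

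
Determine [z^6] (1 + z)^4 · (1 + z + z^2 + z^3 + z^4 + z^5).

15

(1 + z)^4 has coefficients 1,4,6,4,1 for degrees 0…4.
(1 + z + z^2 + z^3 + z^4 + z^5) has coefficients 1,1,1,1,1,1,0 for degrees 0…6.
[z^6] = 1·0 + 4·1 + 6·1 + 4·1 + 1·1 = 15.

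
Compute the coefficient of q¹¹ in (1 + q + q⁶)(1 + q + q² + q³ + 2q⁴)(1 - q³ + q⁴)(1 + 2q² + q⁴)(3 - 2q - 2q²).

-10

(1 + q + q⁶) has coefficients 1,1,0,0,0,0,1 for degrees 0…6.
(1 + q + q² + q³ + 2q⁴) has coefficients 1,1,1,1,2,0,0,0,0,0,0,0 for degrees 0…11.
Multiplying by (1 - q³ + q⁴) gives running coefficients 1,1,1,0,2,0,0,-1,2,0,0,0 for degrees 0…11.
Multiplying by (1 + 2q² + q⁴) gives running coefficients 1,1,3,2,5,1,5,-1,4,-2,4,-1 for degrees 0…11.
Finally multiplying by (3 - 2q - 2q²), the product of all factors after the first has coefficients 3,1,5,-2,5,-11,3,-15,4,-12,8,-7 for degrees 0…11.
[q¹¹] = 1·(-7) + 1·8 + 1·(-11) = -10.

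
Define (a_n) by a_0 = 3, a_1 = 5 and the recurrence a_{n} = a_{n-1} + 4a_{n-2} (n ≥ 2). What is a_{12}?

187593

The ordinary generating function has denominator 1 - x - 4x^2.
Iterating the recurrence: a_0,…,a_{12} = 3, 5, 17, 37, 105, 253, 673, 1685, 4377, 11117, 28625, 73093, 187593.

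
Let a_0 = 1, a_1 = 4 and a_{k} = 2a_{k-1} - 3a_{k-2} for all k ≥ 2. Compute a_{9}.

124

The ordinary generating function has denominator 1 - 2y + 3y^2.
Iterating the recurrence: a_0,…,a_{9} = 1, 4, 5, -2, -19, -32, -7, 82, 185, 124.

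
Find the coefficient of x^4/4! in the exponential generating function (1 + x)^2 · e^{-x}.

The EGF product rule gives c_4 = Σ_{k_1+k_2=4} C(4; k_1,k_2) · ∏ g_i(k_i), where (1+x)^2 gives the falling factorial (2)_k; e^{-x} gives (-1)^k.
g_1(k) for k = 0…4: 1, 2, 2, 0, 0.
g_2(k) for k = 0…4: 1, -1, 1, -1, 1.
c_4 = Σ_k C(4,k)·g_1(k)·g_2(4−k) = 1·1·1 + 4·2·(-1) + 6·2·1 = 1 − 8 + 12 = 5.

5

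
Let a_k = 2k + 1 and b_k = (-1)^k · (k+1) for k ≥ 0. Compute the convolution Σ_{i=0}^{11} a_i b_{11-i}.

6

Write out a_i and b_{11-i} for i = 0,…,11 and sum the products.
Σ = 1·(-12) + 3·11 + 5·(-10) + 7·9 + 9·(-8) + 11·7 + 13·(-6) + 15·5 + 17·(-4) + 19·3 + 21·(-2) + 23·1 = 6.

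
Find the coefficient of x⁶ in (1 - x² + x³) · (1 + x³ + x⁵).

(1 - x² + x³) has coefficients 1,0,-1,1 for degrees 0…3.
(1 + x³ + x⁵) has coefficients 1,0,0,1,0,1,0 for degrees 0…6.
[x⁶] = 1·0 − 1·0 + 1·1 = 1.

1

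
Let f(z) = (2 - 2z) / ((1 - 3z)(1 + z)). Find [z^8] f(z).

6562

The denominator gives the recurrence a_n = 2a_(n−1) + 3a_(n−2) for n ≥ 2; the numerator fixes a_0 = 2, a_1 = 2.
Iterating: 2, 2, 10, 26, 82, 242, 730, 2186, 6562, so a_8 = 6562.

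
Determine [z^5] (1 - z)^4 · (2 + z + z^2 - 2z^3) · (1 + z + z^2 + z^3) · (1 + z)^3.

8

(1 - z)^4 has coefficients 1,-4,6,-4,1 for degrees 0…4.
(2 + z + z^2 - 2z^3) has coefficients 2,1,1,-2,0,0 for degrees 0…5.
Multiplying by (1 + z + z^2 + z^3) gives running coefficients 2,3,4,2,0,-1 for degrees 0…5.
Finally multiplying by (1 + z)^3, the product of all factors after the first has coefficients 2,9,19,25,21,9 for degrees 0…5.
[z^5] = 1·9 − 4·21 + 6·25 − 4·19 + 1·9 = 8.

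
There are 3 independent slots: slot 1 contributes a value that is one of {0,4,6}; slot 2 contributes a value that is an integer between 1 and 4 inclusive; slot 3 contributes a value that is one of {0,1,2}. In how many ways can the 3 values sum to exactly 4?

The generating function for the choices is (1 + y⁴ + y⁶)·(y + y² + y³ + y⁴)·(1 + y + y²); the count is [y⁴].
(1 + y⁴ + y⁶) has coefficients 1,0,0,0,1 for degrees 0…4.
(y + y² + y³ + y⁴) has coefficients 0,1,1,1,1 for degrees 0…4.
Finally multiplying by (1 + y + y²), the product of all factors after the first has coefficients 0,1,2,3,3 for degrees 0…4.
[y⁴] = 1·3 + 1·0 = 3.

3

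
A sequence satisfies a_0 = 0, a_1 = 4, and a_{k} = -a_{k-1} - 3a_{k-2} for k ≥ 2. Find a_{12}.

-640

The ordinary generating function has denominator 1 + z + 3z^2.
Iterating the recurrence: a_0,…,a_{12} = 0, 4, -4, -8, 20, 4, -64, 52, 140, -296, -124, 1012, -640.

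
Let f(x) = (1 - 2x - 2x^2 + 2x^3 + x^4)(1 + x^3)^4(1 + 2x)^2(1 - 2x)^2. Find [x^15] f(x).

-142

(1 - 2x - 2x^2 + 2x^3 + x^4) has coefficients 1,-2,-2,2,1 for degrees 0…4.
(1 + x^3)^4 has coefficients 1,0,0,4,0,0,6,0,0,4,0,0,1,0,0,0 for degrees 0…15.
Multiplying by (1 + 2x)^2 gives running coefficients 1,4,4,4,16,16,6,24,24,4,16,16,1,4,4,0 for degrees 0…15.
Finally multiplying by (1 - 2x)^2, the product of all factors after the first has coefficients 1,0,-8,4,16,-32,6,64,-48,4,96,-32,1,64,-8,0 for degrees 0…15.
[x^15] = 1·0 − 2·(-8) − 2·64 + 2·1 + 1·(-32) = -142.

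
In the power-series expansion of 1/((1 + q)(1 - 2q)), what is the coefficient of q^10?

The denominator gives the recurrence a_n = a_(n−1) + 2a_(n−2) for n ≥ 2; the numerator fixes a_0 = 1, a_1 = 1.
Iterating: 1, 1, 3, 5, 11, 21, 43, 85, 171, 341, 683, so a_10 = 683.

683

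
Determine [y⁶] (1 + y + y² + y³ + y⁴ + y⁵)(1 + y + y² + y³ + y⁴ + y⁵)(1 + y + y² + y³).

20

(1 + y + y² + y³ + y⁴ + y⁵) has coefficients 1,1,1,1,1,1 for degrees 0…5.
(1 + y + y² + y³ + y⁴ + y⁵) has coefficients 1,1,1,1,1,1,0 for degrees 0…6.
Finally multiplying by (1 + y + y² + y³), the product of all factors after the first has coefficients 1,2,3,4,4,4,3 for degrees 0…6.
[y⁶] = 1·3 + 1·4 + 1·4 + 1·4 + 1·3 + 1·2 = 20.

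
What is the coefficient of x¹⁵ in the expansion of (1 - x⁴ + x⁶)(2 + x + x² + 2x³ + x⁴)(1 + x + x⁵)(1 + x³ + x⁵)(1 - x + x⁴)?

1

(1 - x⁴ + x⁶) has coefficients 1,0,0,0,-1,0,1 for degrees 0…6.
(2 + x + x² + 2x³ + x⁴) has coefficients 2,1,1,2,1,0,0,0,0,0,0,0,0,0,0,0 for degrees 0…15.
Multiplying by (1 + x + x⁵) gives running coefficients 2,3,2,3,3,3,1,1,2,1,0,0,0,0,0,0 for degrees 0…15.
Multiplying by (1 + x³ + x⁵) gives running coefficients 2,3,2,5,6,7,7,6,8,5,4,3,2,2,1,0 for degrees 0…15.
Finally multiplying by (1 - x + x⁴), the product of all factors after the first has coefficients 2,1,-1,3,3,4,2,4,8,4,6,5,7,5,3,2 for degrees 0…15.
[x¹⁵] = 1·2 − 1·5 + 1·4 = 1.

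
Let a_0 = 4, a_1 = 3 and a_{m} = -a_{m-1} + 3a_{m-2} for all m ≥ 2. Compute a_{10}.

2619

The ordinary generating function has denominator 1 + x - 3x^2.
Iterating the recurrence: a_0,…,a_{10} = 4, 3, 9, 0, 27, -27, 108, -189, 513, -1080, 2619.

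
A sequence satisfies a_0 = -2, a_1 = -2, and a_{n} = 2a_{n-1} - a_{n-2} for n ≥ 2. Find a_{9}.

The ordinary generating function has denominator 1 - 2z + z^2.
Iterating the recurrence: a_0,…,a_{9} = -2, -2, -2, -2, -2, -2, -2, -2, -2, -2.

-2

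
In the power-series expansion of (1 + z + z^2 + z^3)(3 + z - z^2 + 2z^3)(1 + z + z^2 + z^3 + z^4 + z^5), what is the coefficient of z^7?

(1 + z + z^2 + z^3) has coefficients 1,1,1,1 for degrees 0…3.
(3 + z - z^2 + 2z^3) has coefficients 3,1,-1,2,0,0,0,0 for degrees 0…7.
Finally multiplying by (1 + z + z^2 + z^3 + z^4 + z^5), the product of all factors after the first has coefficients 3,4,3,5,5,5,2,1 for degrees 0…7.
[z^7] = 1·1 + 1·2 + 1·5 + 1·5 = 13.

13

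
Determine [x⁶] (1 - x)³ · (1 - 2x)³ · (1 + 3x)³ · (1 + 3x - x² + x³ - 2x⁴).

(1 - x)³ has coefficients 1,-3,3,-1 for degrees 0…3.
(1 - 2x)³ has coefficients 1,-6,12,-8,0,0,0 for degrees 0…6.
Multiplying by (1 + 3x)³ gives running coefficients 1,3,-15,-35,90,108,-216 for degrees 0…6.
Finally multiplying by (1 + 3x - x² + x³ - 2x⁴), the product of all factors after the first has coefficients 1,6,-7,-82,1,392,13 for degrees 0…6.
[x⁶] = 1·13 − 3·392 + 3·1 − 1·(-82) = -1078.

-1078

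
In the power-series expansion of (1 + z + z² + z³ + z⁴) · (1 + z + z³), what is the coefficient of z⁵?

(1 + z + z² + z³ + z⁴) has coefficients 1,1,1,1,1 for degrees 0…4.
(1 + z + z³) has coefficients 1,1,0,1,0,0 for degrees 0…5.
[z⁵] = 1·0 + 1·0 + 1·1 + 1·0 + 1·1 = 2.

2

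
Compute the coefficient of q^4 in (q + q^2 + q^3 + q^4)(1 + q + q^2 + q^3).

(q + q^2 + q^3 + q^4) has coefficients 0,1,1,1,1 for degrees 0…4.
(1 + q + q^2 + q^3) has coefficients 1,1,1,1,0 for degrees 0…4.
[q^4] = 1·1 + 1·1 + 1·1 + 1·1 = 4.

4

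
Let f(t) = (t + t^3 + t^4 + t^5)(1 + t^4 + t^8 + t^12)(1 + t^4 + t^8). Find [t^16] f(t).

(t + t^3 + t^4 + t^5) has coefficients 0,1,0,1,1,1 for degrees 0…5.
(1 + t^4 + t^8 + t^12) has coefficients 1,0,0,0,1,0,0,0,1,0,0,0,1,0,0,0,0 for degrees 0…16.
Finally multiplying by (1 + t^4 + t^8), the product of all factors after the first has coefficients 1,0,0,0,2,0,0,0,3,0,0,0,3,0,0,0,2 for degrees 0…16.
[t^16] = 1·0 + 1·0 + 1·3 + 1·0 = 3.

3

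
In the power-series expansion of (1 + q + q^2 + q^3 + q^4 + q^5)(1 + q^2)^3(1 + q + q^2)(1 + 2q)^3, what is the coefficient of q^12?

266

(1 + q + q^2 + q^3 + q^4 + q^5) has coefficients 1,1,1,1,1,1 for degrees 0…5.
(1 + q^2)^3 has coefficients 1,0,3,0,3,0,1,0,0,0,0,0,0 for degrees 0…12.
Multiplying by (1 + q + q^2) gives running coefficients 1,1,4,3,6,3,4,1,1,0,0,0,0 for degrees 0…12.
Finally multiplying by (1 + 2q)^3, the product of all factors after the first has coefficients 1,7,22,47,80,107,118,109,79,50,20,8,0 for degrees 0…12.
[q^12] = 1·0 + 1·8 + 1·20 + 1·50 + 1·79 + 1·109 = 266.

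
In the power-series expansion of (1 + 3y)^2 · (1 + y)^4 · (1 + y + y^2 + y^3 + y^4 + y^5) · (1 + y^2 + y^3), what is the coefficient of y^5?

(1 + 3y)^2 has coefficients 1,6,9 for degrees 0…2.
(1 + y)^4 has coefficients 1,4,6,4,1,0 for degrees 0…5.
Multiplying by (1 + y + y^2 + y^3 + y^4 + y^5) gives running coefficients 1,5,11,15,16,16 for degrees 0…5.
Finally multiplying by (1 + y^2 + y^3), the product of all factors after the first has coefficients 1,5,12,21,32,42 for degrees 0…5.
[y^5] = 1·42 + 6·32 + 9·21 = 423.

423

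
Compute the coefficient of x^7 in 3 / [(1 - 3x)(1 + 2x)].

3783

Partial fractions give a closed form: a_n = (9/5)·3^n + (6/5)·(-2)^n.
At n = 7: a_7 = 3783.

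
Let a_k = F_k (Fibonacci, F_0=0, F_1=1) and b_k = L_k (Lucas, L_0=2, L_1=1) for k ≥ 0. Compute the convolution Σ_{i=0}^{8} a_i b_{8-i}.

The convolution is the x^8 coefficient of A(x)B(x).
Σ = 0·47 + 1·29 + 1·18 + 2·11 + 3·7 + 5·4 + 8·3 + 13·1 + 21·2 = 189.

189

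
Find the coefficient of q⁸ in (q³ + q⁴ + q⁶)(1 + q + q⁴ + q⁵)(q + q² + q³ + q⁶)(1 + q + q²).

12

(q³ + q⁴ + q⁶) has coefficients 0,0,0,1,1,0,1 for degrees 0…6.
(1 + q + q⁴ + q⁵) has coefficients 1,1,0,0,1,1,0,0,0 for degrees 0…8.
Multiplying by (q + q² + q³ + q⁶) gives running coefficients 0,1,2,2,1,1,3,3,1 for degrees 0…8.
Finally multiplying by (1 + q + q²), the product of all factors after the first has coefficients 0,1,3,5,5,4,5,7,7 for degrees 0…8.
[q⁸] = 1·4 + 1·5 + 1·3 = 12.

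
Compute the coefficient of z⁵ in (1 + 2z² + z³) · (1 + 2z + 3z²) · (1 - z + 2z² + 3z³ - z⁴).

(1 + 2z² + z³) has coefficients 1,0,2,1 for degrees 0…3.
(1 + 2z + 3z²) has coefficients 1,2,3,0,0,0 for degrees 0…5.
Finally multiplying by (1 - z + 2z² + 3z³ - z⁴), the product of all factors after the first has coefficients 1,1,3,4,11,7 for degrees 0…5.
[z⁵] = 1·7 + 2·4 + 1·3 = 18.

18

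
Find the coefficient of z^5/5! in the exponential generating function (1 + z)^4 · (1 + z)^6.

30240

The EGF product rule gives c_5 = Σ_{k_1+k_2=5} C(5; k_1,k_2) · ∏ g_i(k_i), where (1+z)^4 gives the falling factorial (4)_k; (1+z)^6 gives the falling factorial (6)_k.
g_1(k) for k = 0…5: 1, 4, 12, 24, 24, 0.
g_2(k) for k = 0…5: 1, 6, 30, 120, 360, 720.
c_5 = Σ_k C(5,k)·g_1(k)·g_2(5−k) = 1·1·720 + 5·4·360 + 10·12·120 + 10·24·30 + 5·24·6 = 720 + 7200 + 14400 + 7200 + 720 = 30240.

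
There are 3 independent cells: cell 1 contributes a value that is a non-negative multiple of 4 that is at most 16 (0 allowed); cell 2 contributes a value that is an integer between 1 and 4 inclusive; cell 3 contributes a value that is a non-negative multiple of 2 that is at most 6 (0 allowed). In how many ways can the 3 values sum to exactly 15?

The generating function for the choices is (1 + x^4 + x^8 + x^12 + x^16)·(x + x^2 + x^3 + x^4)·(1 + x^2 + x^4 + x^6); the count is [x^15].
(1 + x^4 + x^8 + x^12 + x^16) has coefficients 1,0,0,0,1,0,0,0,1,0,0,0,1,0,0,0 for degrees 0…15.
(x + x^2 + x^3 + x^4) has coefficients 0,1,1,1,1,0,0,0,0,0,0,0,0,0,0,0 for degrees 0…15.
Finally multiplying by (1 + x^2 + x^4 + x^6), the product of all factors after the first has coefficients 0,1,1,2,2,2,2,2,2,1,1,0,0,0,0,0 for degrees 0…15.
[x^15] = 1·0 + 1·0 + 1·2 + 1·2 = 4.

4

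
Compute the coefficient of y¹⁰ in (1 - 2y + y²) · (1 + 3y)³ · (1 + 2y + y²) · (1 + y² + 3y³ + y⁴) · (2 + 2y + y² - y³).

(1 - 2y + y²) has coefficients 1,-2,1 for degrees 0…2.
(1 + 3y)³ has coefficients 1,9,27,27,0,0,0,0,0,0,0 for degrees 0…10.
Multiplying by (1 + 2y + y²) gives running coefficients 1,11,46,90,81,27,0,0,0,0,0 for degrees 0…10.
Multiplying by (1 + y² + 3y³ + y⁴) gives running coefficients 1,11,47,104,161,266,397,360,162,27,0 for degrees 0…10.
Finally multiplying by (2 + 2y + y² - y³), the product of all factors after the first has coefficients 2,24,117,312,566,911,1383,1619,1175,341,-144 for degrees 0…10.
[y¹⁰] = 1·(-144) − 2·341 + 1·1175 = 349.

349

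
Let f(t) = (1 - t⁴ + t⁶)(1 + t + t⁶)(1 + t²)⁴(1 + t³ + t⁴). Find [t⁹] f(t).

6

(1 - t⁴ + t⁶) has coefficients 1,0,0,0,-1,0,1 for degrees 0…6.
(1 + t + t⁶) has coefficients 1,1,0,0,0,0,1,0,0,0 for degrees 0…9.
Multiplying by (1 + t²)⁴ gives running coefficients 1,1,4,4,6,6,5,4,5,1 for degrees 0…9.
Finally multiplying by (1 + t³ + t⁴), the product of all factors after the first has coefficients 1,1,4,5,8,11,13,14,17,12 for degrees 0…9.
[t⁹] = 1·12 − 1·11 + 1·5 = 6.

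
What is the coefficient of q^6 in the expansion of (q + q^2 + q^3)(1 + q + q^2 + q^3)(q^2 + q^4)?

(q + q^2 + q^3) has coefficients 0,1,1,1 for degrees 0…3.
(1 + q + q^2 + q^3) has coefficients 1,1,1,1,0,0,0 for degrees 0…6.
Finally multiplying by (q^2 + q^4), the product of all factors after the first has coefficients 0,0,1,1,2,2,1 for degrees 0…6.
[q^6] = 1·2 + 1·2 + 1·1 = 5.

5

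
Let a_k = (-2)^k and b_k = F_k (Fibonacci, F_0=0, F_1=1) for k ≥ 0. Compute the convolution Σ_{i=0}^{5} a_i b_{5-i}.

The convolution is the x^5 coefficient of A(x)B(x).
Σ = 1·5 − 2·3 + 4·2 − 8·1 + 16·1 − 32·0 = 15.

15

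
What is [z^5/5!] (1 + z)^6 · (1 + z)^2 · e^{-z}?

1159

The EGF product rule gives c_5 = Σ_{k_1+k_2+k_3=5} C(5; k_1,k_2,k_3) · ∏ g_i(k_i), where (1+z)^6 gives the falling factorial (6)_k; (1+z)^2 gives the falling factorial (2)_k; e^{-z} gives (-1)^k.
g_1(k) for k = 0…5: 1, 6, 30, 120, 360, 720.
g_2(k) for k = 0…5: 1, 2, 2, 0, 0, 0.
g_3(k) for k = 0…5: 1, -1, 1, -1, 1, -1.
First combine the last two factors: h(k) = Σ_j C(k,j)·g_2(j)·g_3(k−j) for k = 0…5: 1, 1, -1, -1, 5, -11.
c_5 = Σ_k C(5,k)·g_1(k)·h(5−k) = 1·1·(-11) + 5·6·5 + 10·30·(-1) + 10·120·(-1) + 5·360·1 + 1·720·1 = −11 + 150 − 300 − 1200 + 1800 + 720 = 1159.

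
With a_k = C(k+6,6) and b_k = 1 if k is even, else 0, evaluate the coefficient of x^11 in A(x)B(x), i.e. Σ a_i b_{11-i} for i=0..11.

This is [x^11] in the product of the two ordinary generating functions.
Σ = 1·0 + 7·1 + 28·0 + 84·1 + 210·0 + 462·1 + 924·0 + 1716·1 + 3003·0 + 5005·1 + 8008·0 + 12376·1 = 19650.

19650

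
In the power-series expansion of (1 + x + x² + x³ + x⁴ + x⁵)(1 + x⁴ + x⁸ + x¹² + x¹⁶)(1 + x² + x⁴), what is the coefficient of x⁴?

(1 + x + x² + x³ + x⁴ + x⁵) has coefficients 1,1,1,1,1 for degrees 0…4.
(1 + x⁴ + x⁸ + x¹² + x¹⁶) has coefficients 1,0,0,0,1 for degrees 0…4.
Finally multiplying by (1 + x² + x⁴), the product of all factors after the first has coefficients 1,0,1,0,2 for degrees 0…4.
[x⁴] = 1·2 + 1·0 + 1·1 + 1·0 + 1·1 = 4.

4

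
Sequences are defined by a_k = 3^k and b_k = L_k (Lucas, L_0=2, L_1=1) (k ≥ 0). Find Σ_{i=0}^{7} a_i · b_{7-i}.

The convolution is the x^7 coefficient of A(x)B(x).
Σ = 1·29 + 3·18 + 9·11 + 27·7 + 81·4 + 243·3 + 729·1 + 2187·2 = 6527.

6527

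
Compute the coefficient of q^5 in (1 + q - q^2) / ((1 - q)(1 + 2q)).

The denominator gives the recurrence a_n = −a_(n−1) + 2a_(n−2) for n ≥ 3; the numerator fixes a_0 = 1, a_1 = 0, a_2 = 1.
Iterating: 1, 0, 1, -1, 3, -5, so a_5 = -5.

-5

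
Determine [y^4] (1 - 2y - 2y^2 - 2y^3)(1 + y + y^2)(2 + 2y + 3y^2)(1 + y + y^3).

-50

(1 - 2y - 2y^2 - 2y^3) has coefficients 1,-2,-2,-2 for degrees 0…3.
(1 + y + y^2) has coefficients 1,1,1,0,0 for degrees 0…4.
Multiplying by (2 + 2y + 3y^2) gives running coefficients 2,4,7,5,3 for degrees 0…4.
Finally multiplying by (1 + y + y^3), the product of all factors after the first has coefficients 2,6,11,14,12 for degrees 0…4.
[y^4] = 1·12 − 2·14 − 2·11 − 2·6 = -50.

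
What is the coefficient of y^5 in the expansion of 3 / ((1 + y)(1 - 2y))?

Partial fractions give a closed form: a_n = (1)·(-1)^n + (2)·2^n.
At n = 5: a_5 = 63.

63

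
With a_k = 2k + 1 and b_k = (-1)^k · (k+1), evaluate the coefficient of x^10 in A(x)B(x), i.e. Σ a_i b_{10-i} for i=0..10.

6

This is [x^10] in the product of the two ordinary generating functions.
Σ = 1·11 + 3·(-10) + 5·9 + 7·(-8) + 9·7 + 11·(-6) + 13·5 + 15·(-4) + 17·3 + 19·(-2) + 21·1 = 6.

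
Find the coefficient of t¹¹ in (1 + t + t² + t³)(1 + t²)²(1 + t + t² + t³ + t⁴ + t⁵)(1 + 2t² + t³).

(1 + t + t² + t³) has coefficients 1,1,1,1 for degrees 0…3.
(1 + t²)² has coefficients 1,0,2,0,1,0,0,0,0,0,0,0 for degrees 0…11.
Multiplying by (1 + t + t² + t³ + t⁴ + t⁵) gives running coefficients 1,1,3,3,4,4,3,3,1,1,0,0 for degrees 0…11.
Finally multiplying by (1 + 2t² + t³), the product of all factors after the first has coefficients 1,1,5,6,11,13,14,15,11,10,5,3 for degrees 0…11.
[t¹¹] = 1·3 + 1·5 + 1·10 + 1·11 = 29.

29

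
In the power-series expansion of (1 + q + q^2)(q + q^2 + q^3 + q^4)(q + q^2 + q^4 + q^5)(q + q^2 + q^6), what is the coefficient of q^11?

15

(1 + q + q^2) has coefficients 1,1,1 for degrees 0…2.
(q + q^2 + q^3 + q^4) has coefficients 0,1,1,1,1,0,0,0,0,0,0,0 for degrees 0…11.
Multiplying by (q + q^2 + q^4 + q^5) gives running coefficients 0,0,1,2,2,3,3,2,2,1,0,0 for degrees 0…11.
Finally multiplying by (q + q^2 + q^6), the product of all factors after the first has coefficients 0,0,0,1,3,4,5,6,6,6,5,4 for degrees 0…11.
[q^11] = 1·4 + 1·5 + 1·6 = 15.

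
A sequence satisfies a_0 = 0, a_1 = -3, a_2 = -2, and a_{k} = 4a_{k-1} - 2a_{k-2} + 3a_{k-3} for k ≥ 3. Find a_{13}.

-1771059

The ordinary generating function has denominator 1 - 4q + 2q^2 - 3q^3.
Iterating the recurrence: a_0,…,a_{13} = 0, -3, -2, -2, -13, -54, -196, -715, -2630, -9678, -35597, -130922, -481528, -1771059.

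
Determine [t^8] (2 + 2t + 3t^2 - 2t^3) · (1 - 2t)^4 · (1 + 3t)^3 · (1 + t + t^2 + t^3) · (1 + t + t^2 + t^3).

(2 + 2t + 3t^2 - 2t^3) has coefficients 2,2,3,-2 for degrees 0…3.
(1 - 2t)^4 has coefficients 1,-8,24,-32,16,0,0,0,0 for degrees 0…8.
Multiplying by (1 + 3t)^3 gives running coefficients 1,1,-21,-5,160,-72,-432,432,0 for degrees 0…8.
Multiplying by (1 + t + t^2 + t^3) gives running coefficients 1,2,-19,-24,135,62,-349,88,-72 for degrees 0…8.
Finally multiplying by (1 + t + t^2 + t^3), the product of all factors after the first has coefficients 1,3,-16,-40,94,154,-176,-64,-271 for degrees 0…8.
[t^8] = 2·(-271) + 2·(-64) + 3·(-176) − 2·154 = -1506.

-1506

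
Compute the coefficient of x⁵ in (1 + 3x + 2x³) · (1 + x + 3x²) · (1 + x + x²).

(1 + 3x + 2x³) has coefficients 1,3,0,2 for degrees 0…3.
(1 + x + 3x²) has coefficients 1,1,3,0,0,0 for degrees 0…5.
Finally multiplying by (1 + x + x²), the product of all factors after the first has coefficients 1,2,5,4,3,0 for degrees 0…5.
[x⁵] = 1·0 + 3·3 + 2·5 = 19.

19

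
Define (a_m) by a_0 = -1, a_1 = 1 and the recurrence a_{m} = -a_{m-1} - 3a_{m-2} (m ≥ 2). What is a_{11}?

160

The ordinary generating function has denominator 1 + x + 3x^2.
Iterating the recurrence: a_0,…,a_{11} = -1, 1, 2, -5, -1, 16, -13, -35, 74, 31, -253, 160.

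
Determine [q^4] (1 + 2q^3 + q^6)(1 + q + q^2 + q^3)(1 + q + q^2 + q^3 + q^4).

8

(1 + 2q^3 + q^6) has coefficients 1,0,0,2,0 for degrees 0…4.
(1 + q + q^2 + q^3) has coefficients 1,1,1,1,0 for degrees 0…4.
Finally multiplying by (1 + q + q^2 + q^3 + q^4), the product of all factors after the first has coefficients 1,2,3,4,4 for degrees 0…4.
[q^4] = 1·4 + 2·2 = 8.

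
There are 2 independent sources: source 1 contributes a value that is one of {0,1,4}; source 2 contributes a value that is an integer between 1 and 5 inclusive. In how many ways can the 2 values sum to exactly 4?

2

The generating function for the choices is (1 + y + y⁴)·(y + y² + y³ + y⁴ + y⁵); the count is [y⁴].
(1 + y + y⁴) has coefficients 1,1,0,0,1 for degrees 0…4.
(y + y² + y³ + y⁴ + y⁵) has coefficients 0,1,1,1,1 for degrees 0…4.
[y⁴] = 1·1 + 1·1 + 1·0 = 2.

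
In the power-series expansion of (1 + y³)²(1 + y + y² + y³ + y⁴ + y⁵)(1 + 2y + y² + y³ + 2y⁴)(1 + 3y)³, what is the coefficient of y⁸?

(1 + y³)² has coefficients 1,0,0,2,0,0,1 for degrees 0…6.
(1 + y + y² + y³ + y⁴ + y⁵) has coefficients 1,1,1,1,1,1,0,0,0 for degrees 0…8.
Multiplying by (1 + 2y + y² + y³ + 2y⁴) gives running coefficients 1,3,4,5,7,7,6,4,3 for degrees 0…8.
Finally multiplying by (1 + 3y)³, the product of all factors after the first has coefficients 1,12,58,149,241,313,393,436,390 for degrees 0…8.
[y⁸] = 1·390 + 2·313 + 1·58 = 1074.

1074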